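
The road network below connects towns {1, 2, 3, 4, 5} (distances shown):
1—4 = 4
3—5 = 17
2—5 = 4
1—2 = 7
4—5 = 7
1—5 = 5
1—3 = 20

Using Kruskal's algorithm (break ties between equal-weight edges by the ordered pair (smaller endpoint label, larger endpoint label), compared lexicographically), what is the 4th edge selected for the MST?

Sort edges by weight, then run Kruskal:
1—4 (4): add. Components now {1,4} {2} {3} {5}
2—5 (4): add. Components now {1,4} {2,5} {3}
1—5 (5): add. Components now {1,2,4,5} {3}
1—2 (7): skip — 1 and 2 already connected.
4—5 (7): skip — 4 and 5 already connected.
3—5 (17): add. Components now {1,2,3,4,5}
The 4th edge added is 3—5.

3-5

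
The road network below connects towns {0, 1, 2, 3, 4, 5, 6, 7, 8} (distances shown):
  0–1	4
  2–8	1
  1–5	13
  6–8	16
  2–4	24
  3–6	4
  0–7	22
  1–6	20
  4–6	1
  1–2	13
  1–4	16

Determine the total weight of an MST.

74

Kruskal: consider edges lightest-first.
2–8 (1): add — endpoints in different components.
4–6 (1): add — endpoints in different components.
0–1 (4): add — endpoints in different components.
3–6 (4): add — endpoints in different components.
1–2 (13): add — endpoints in different components.
1–5 (13): add — endpoints in different components.
1–4 (16): add — endpoints in different components.
6–8 (16): skip — 6 and 8 already connected.
1–6 (20): skip — 1 and 6 already connected.
0–7 (22): add — endpoints in different components.
MST edges: 2–8, 4–6, 0–1, 3–6, 1–2, 1–5, 1–4, 0–7; total weight 1+1+4+4+13+13+16+22 = 74.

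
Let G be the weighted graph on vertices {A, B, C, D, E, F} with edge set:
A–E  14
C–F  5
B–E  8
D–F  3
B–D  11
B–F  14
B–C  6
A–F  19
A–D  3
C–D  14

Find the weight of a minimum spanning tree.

25

Sort edges by weight, then run Kruskal:
A–D (3): add. Components now {A,D} {B} {C} {E} {F}
D–F (3): add. Components now {A,D,F} {B} {C} {E}
C–F (5): add. Components now {A,C,D,F} {B} {E}
B–C (6): add. Components now {A,B,C,D,F} {E}
B–E (8): add. Components now {A,B,C,D,E,F}
MST edges: A–D, D–F, C–F, B–C, B–E; total weight 3+3+5+6+8 = 25.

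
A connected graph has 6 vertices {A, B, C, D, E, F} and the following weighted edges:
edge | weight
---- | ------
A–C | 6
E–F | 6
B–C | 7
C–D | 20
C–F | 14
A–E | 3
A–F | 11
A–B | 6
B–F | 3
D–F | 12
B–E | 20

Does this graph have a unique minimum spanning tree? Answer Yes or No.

Kruskal: consider edges lightest-first.
A–E (3): add. Components now {A,E} {B} {C} {D} {F}
B–F (3): add. Components now {A,E} {B,F} {C} {D}
A–B (6): add. Components now {A,B,E,F} {C} {D}
A–C (6): add. Components now {A,B,C,E,F} {D}
E–F (6): skip — E and F already connected.
B–C (7): skip — B and C already connected.
A–F (11): skip — A and F already connected.
D–F (12): add. Components now {A,B,C,D,E,F}
Non-tree edge E–F has weight 6, equal to the heaviest edge on its tree cycle — swapping gives another MST of the same weight. Not unique.

No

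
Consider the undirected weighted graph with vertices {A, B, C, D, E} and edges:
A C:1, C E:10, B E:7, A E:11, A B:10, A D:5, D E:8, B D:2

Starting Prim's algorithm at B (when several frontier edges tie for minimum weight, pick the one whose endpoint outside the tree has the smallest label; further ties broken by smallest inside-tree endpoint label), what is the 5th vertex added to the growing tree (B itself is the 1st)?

E

Prim, starting at B.
Step 1: frontier [B D 2, B E 7, A B 10] → take B D (2); add D.
Step 2: frontier [B E 7, A B 10, A D 5, D E 8] → take A D (5); add A.
Step 3: frontier [A C 1, A E 11, B E 7, D E 8] → take A C (1); add C.
Step 4: frontier [A E 11, B E 7, C E 10, D E 8] → take B E (7); add E.
Vertex order: B, D, A, C, E. The 5th vertex is E.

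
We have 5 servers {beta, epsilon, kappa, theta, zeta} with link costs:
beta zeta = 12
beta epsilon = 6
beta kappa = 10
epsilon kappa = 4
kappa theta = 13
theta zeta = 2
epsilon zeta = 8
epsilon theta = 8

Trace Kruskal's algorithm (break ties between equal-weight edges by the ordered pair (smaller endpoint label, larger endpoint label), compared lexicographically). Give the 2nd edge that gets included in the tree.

epsilon-kappa

Kruskal: consider edges lightest-first.
theta zeta (2): add. Components now {kappa} {beta} {epsilon} {theta,zeta}
epsilon kappa (4): add. Components now {epsilon,kappa} {beta} {theta,zeta}
beta epsilon (6): add. Components now {beta,epsilon,kappa} {theta,zeta}
epsilon theta (8): add. Components now {beta,epsilon,kappa,theta,zeta}
The 2nd edge added is epsilon kappa.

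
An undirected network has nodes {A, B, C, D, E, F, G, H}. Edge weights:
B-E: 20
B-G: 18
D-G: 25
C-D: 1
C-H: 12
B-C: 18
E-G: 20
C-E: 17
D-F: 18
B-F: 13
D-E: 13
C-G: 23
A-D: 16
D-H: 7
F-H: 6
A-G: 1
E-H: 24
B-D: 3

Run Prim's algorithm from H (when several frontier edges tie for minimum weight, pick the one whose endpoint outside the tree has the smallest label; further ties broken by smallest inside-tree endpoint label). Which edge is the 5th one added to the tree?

Grow the tree from H using Prim:
Step 1: cheapest edge leaving the tree is F-H (6); add F.
Step 2: cheapest edge leaving the tree is D-H (7); add D.
Step 3: cheapest edge leaving the tree is C-D (1); add C.
Step 4: cheapest edge leaving the tree is B-D (3); add B.
Step 5: cheapest edge leaving the tree is D-E (13); add E.
Step 6: cheapest edge leaving the tree is A-D (16); add A.
Step 7: cheapest edge leaving the tree is A-G (1); add G.
The 5th edge added is D-E.

D-E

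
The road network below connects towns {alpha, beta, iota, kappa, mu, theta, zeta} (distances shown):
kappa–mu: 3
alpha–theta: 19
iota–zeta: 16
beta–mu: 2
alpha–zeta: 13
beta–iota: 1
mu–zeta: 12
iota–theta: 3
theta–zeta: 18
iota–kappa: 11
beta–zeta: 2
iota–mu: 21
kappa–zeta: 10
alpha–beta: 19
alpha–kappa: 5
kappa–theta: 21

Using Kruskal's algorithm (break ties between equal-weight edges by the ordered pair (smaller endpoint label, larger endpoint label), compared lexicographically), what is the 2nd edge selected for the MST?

Sort edges by weight, then run Kruskal:
beta–iota (1): add — endpoints in different components.
beta–mu (2): add — endpoints in different components.
beta–zeta (2): add — endpoints in different components.
iota–theta (3): add — endpoints in different components.
kappa–mu (3): add — endpoints in different components.
alpha–kappa (5): add — endpoints in different components.
The 2nd edge added is beta–mu.

beta-mu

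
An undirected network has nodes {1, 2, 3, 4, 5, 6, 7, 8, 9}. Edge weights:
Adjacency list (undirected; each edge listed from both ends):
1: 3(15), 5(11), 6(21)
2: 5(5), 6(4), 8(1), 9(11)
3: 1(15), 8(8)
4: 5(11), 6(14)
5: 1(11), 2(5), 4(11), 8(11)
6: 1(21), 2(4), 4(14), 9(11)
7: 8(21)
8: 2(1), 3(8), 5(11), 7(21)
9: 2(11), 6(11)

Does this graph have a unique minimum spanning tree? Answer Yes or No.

No

Kruskal: consider edges lightest-first.
2-8 (1): add — endpoints in different components.
2-6 (4): add — endpoints in different components.
2-5 (5): add — endpoints in different components.
3-8 (8): add — endpoints in different components.
1-5 (11): add — endpoints in different components.
2-9 (11): add — endpoints in different components.
4-5 (11): add — endpoints in different components.
5-8 (11): skip — 5 and 8 already connected.
6-9 (11): skip — 6 and 9 already connected.
4-6 (14): skip — 4 and 6 already connected.
1-3 (15): skip — 1 and 3 already connected.
1-6 (21): skip — 1 and 6 already connected.
7-8 (21): add — endpoints in different components.
Non-tree edge 6-9 has weight 11, equal to the heaviest edge on its tree cycle — swapping gives another MST of the same weight. Not unique.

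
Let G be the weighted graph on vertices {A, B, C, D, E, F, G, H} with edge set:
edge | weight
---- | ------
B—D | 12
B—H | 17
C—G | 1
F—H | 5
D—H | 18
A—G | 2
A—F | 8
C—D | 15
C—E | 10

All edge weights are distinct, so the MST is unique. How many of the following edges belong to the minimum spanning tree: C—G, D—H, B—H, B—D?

Kruskal: consider edges lightest-first.
C—G (1): add — endpoints in different components.
A—G (2): add — endpoints in different components.
F—H (5): add — endpoints in different components.
A—F (8): add — endpoints in different components.
C—E (10): add — endpoints in different components.
B—D (12): add — endpoints in different components.
C—D (15): add — endpoints in different components.
MST edge set: {C—G, A—G, F—H, A—F, C—E, B—D, C—D}.
Of the listed edges, {C—G, B—D} are in the MST → 2.

2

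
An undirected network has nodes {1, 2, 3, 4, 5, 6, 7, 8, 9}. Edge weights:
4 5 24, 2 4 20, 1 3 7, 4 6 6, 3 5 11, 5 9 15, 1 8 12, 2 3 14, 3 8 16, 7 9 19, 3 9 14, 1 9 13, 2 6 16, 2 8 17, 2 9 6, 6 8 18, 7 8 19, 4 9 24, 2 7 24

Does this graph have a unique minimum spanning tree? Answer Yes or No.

Kruskal: consider edges lightest-first.
2 9 (6): add — endpoints in different components.
4 6 (6): add — endpoints in different components.
1 3 (7): add — endpoints in different components.
3 5 (11): add — endpoints in different components.
1 8 (12): add — endpoints in different components.
1 9 (13): add — endpoints in different components.
2 3 (14): skip — 2 and 3 already connected.
3 9 (14): skip — 3 and 9 already connected.
5 9 (15): skip — 5 and 9 already connected.
2 6 (16): add — endpoints in different components.
3 8 (16): skip — 3 and 8 already connected.
2 8 (17): skip — 2 and 8 already connected.
6 8 (18): skip — 6 and 8 already connected.
7 8 (19): add — endpoints in different components.
Non-tree edge 7 9 has weight 19, equal to the heaviest edge on its tree cycle — swapping gives another MST of the same weight. Not unique.

No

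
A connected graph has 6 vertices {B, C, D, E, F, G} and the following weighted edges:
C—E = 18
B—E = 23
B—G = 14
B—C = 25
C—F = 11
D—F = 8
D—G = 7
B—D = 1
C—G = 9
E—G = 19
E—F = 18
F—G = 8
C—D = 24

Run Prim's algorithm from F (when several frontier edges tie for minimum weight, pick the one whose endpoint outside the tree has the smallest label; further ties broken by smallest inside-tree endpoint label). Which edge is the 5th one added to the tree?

Prim, starting at F.
Step 1: cheapest edge leaving the tree is D—F (8); add D.
Step 2: cheapest edge leaving the tree is B—D (1); add B.
Step 3: cheapest edge leaving the tree is D—G (7); add G.
Step 4: cheapest edge leaving the tree is C—G (9); add C.
Step 5: cheapest edge leaving the tree is C—E (18); add E.
The 5th edge added is C—E.

C-E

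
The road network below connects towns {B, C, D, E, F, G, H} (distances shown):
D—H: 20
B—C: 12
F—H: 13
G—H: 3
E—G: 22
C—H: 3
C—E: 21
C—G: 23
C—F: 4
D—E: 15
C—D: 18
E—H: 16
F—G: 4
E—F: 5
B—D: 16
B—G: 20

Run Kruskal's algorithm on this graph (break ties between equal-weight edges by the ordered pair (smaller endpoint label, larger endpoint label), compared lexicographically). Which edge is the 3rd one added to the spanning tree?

C-F

Kruskal's algorithm — process edges by increasing weight (ties by edge label):
C—H (3): add — endpoints in different components.
G—H (3): add — endpoints in different components.
C—F (4): add — endpoints in different components.
F—G (4): skip — F and G already connected.
E—F (5): add — endpoints in different components.
B—C (12): add — endpoints in different components.
F—H (13): skip — F and H already connected.
D—E (15): add — endpoints in different components.
The 3rd edge added is C—F.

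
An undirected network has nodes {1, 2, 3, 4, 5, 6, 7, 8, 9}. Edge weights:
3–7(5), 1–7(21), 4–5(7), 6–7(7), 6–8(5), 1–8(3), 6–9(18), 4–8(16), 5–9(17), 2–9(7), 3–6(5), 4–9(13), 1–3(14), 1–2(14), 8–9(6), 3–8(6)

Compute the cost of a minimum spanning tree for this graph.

51

Prim, starting at 5.
Step 1: cheapest edge leaving the tree is 4–5 (7); add 4.
Step 2: cheapest edge leaving the tree is 4–9 (13); add 9.
Step 3: cheapest edge leaving the tree is 8–9 (6); add 8.
Step 4: cheapest edge leaving the tree is 1–8 (3); add 1.
Step 5: cheapest edge leaving the tree is 6–8 (5); add 6.
Step 6: cheapest edge leaving the tree is 3–6 (5); add 3.
Step 7: cheapest edge leaving the tree is 3–7 (5); add 7.
Step 8: cheapest edge leaving the tree is 2–9 (7); add 2.
MST edges: 4–5, 4–9, 8–9, 1–8, 6–8, 3–6, 3–7, 2–9; total weight 7+13+6+3+5+5+5+7 = 51.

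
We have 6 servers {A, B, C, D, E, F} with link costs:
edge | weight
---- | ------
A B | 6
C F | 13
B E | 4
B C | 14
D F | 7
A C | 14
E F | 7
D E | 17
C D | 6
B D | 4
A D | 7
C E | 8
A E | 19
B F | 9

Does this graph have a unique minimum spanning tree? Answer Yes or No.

No

Kruskal's algorithm — process edges by increasing weight (ties by edge label):
B D (4): add — endpoints in different components.
B E (4): add — endpoints in different components.
A B (6): add — endpoints in different components.
C D (6): add — endpoints in different components.
A D (7): skip — A and D already connected.
D F (7): add — endpoints in different components.
Non-tree edge E F has weight 7, equal to the heaviest edge on its tree cycle — swapping gives another MST of the same weight. Not unique.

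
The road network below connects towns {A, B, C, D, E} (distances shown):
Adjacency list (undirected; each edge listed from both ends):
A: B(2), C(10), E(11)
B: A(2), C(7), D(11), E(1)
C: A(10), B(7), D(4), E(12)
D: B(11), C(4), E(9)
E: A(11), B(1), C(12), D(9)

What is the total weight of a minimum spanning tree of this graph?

Prim, starting at E.
Step 1: cheapest edge leaving the tree is B–E (1); add B.
Step 2: cheapest edge leaving the tree is A–B (2); add A.
Step 3: cheapest edge leaving the tree is B–C (7); add C.
Step 4: cheapest edge leaving the tree is C–D (4); add D.
MST edges: B–E, A–B, B–C, C–D; total weight 1+2+7+4 = 14.

14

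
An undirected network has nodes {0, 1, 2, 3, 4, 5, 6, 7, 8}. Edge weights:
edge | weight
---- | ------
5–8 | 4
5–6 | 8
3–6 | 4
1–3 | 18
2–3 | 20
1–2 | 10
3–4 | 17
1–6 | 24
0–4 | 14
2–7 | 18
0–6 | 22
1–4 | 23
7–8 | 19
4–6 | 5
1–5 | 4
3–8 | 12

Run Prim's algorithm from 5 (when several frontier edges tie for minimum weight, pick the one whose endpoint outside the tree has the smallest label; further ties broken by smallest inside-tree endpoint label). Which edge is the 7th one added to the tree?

0-4

Prim, starting at 5.
Step 1: cheapest edge leaving the tree is 1–5 (4); add 1.
Step 2: cheapest edge leaving the tree is 5–8 (4); add 8.
Step 3: cheapest edge leaving the tree is 5–6 (8); add 6.
Step 4: cheapest edge leaving the tree is 3–6 (4); add 3.
Step 5: cheapest edge leaving the tree is 4–6 (5); add 4.
Step 6: cheapest edge leaving the tree is 1–2 (10); add 2.
Step 7: cheapest edge leaving the tree is 0–4 (14); add 0.
Step 8: cheapest edge leaving the tree is 2–7 (18); add 7.
The 7th edge added is 0–4.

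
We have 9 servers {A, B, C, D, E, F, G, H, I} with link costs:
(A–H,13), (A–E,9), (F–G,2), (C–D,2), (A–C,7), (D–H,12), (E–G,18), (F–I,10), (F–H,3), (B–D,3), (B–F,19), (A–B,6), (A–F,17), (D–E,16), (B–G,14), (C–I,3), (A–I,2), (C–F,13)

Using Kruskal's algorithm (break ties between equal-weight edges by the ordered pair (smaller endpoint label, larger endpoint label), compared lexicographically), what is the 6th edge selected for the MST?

Sort edges by weight, then run Kruskal:
A–I (2): add — endpoints in different components.
C–D (2): add — endpoints in different components.
F–G (2): add — endpoints in different components.
B–D (3): add — endpoints in different components.
C–I (3): add — endpoints in different components.
F–H (3): add — endpoints in different components.
A–B (6): skip — A and B already connected.
A–C (7): skip — A and C already connected.
A–E (9): add — endpoints in different components.
F–I (10): add — endpoints in different components.
The 6th edge added is F–H.

F-H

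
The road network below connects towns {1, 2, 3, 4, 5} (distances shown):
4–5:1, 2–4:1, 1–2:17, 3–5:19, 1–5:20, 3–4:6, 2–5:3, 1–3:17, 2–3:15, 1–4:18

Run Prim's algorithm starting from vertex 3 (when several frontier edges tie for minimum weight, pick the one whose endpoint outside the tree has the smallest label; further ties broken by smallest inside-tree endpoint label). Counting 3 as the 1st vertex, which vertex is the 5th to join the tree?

1

Prim, starting at 3.
Step 1: cheapest edge leaving the tree is 3–4 (6); add 4.
Step 2: cheapest edge leaving the tree is 2–4 (1); add 2.
Step 3: cheapest edge leaving the tree is 4–5 (1); add 5.
Step 4: cheapest edge leaving the tree is 1–2 (17); add 1.
Vertex order: 3, 4, 2, 5, 1. The 5th vertex is 1.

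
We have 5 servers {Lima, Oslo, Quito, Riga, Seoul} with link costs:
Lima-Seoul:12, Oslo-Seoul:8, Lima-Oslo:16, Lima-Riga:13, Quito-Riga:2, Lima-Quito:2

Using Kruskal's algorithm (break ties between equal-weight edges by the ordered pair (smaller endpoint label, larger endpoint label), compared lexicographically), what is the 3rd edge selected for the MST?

Oslo-Seoul

Sort edges by weight, then run Kruskal:
Lima-Quito (2): add. Components now {Lima,Quito} {Riga} {Seoul} {Oslo}
Quito-Riga (2): add. Components now {Lima,Quito,Riga} {Seoul} {Oslo}
Oslo-Seoul (8): add. Components now {Lima,Quito,Riga} {Oslo,Seoul}
Lima-Seoul (12): add. Components now {Lima,Oslo,Quito,Riga,Seoul}
The 3rd edge added is Oslo-Seoul.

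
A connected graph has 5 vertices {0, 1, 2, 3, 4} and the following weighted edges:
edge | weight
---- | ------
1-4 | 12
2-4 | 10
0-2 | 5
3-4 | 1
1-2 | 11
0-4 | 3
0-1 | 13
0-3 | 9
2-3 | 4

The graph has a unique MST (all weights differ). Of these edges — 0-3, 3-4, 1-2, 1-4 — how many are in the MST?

2

Kruskal's algorithm — process edges by increasing weight (ties by edge label):
3-4 (1): add. Components now {0} {1} {2} {3,4}
0-4 (3): add. Components now {0,3,4} {1} {2}
2-3 (4): add. Components now {0,2,3,4} {1}
0-2 (5): skip — 0 and 2 already connected.
0-3 (9): skip — 0 and 3 already connected.
2-4 (10): skip — 2 and 4 already connected.
1-2 (11): add. Components now {0,1,2,3,4}
MST edge set: {3-4, 0-4, 2-3, 1-2}.
Of the listed edges, {3-4, 1-2} are in the MST → 2.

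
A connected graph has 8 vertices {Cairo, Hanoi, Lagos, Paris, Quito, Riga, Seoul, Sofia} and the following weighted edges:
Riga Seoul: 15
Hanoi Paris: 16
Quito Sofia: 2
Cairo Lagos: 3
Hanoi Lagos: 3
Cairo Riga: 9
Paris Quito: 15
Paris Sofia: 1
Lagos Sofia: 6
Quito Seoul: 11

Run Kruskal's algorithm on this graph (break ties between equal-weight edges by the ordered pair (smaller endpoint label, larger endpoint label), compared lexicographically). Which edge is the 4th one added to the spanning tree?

Hanoi-Lagos

Sort edges by weight, then run Kruskal:
Paris Sofia (1): add — endpoints in different components.
Quito Sofia (2): add — endpoints in different components.
Cairo Lagos (3): add — endpoints in different components.
Hanoi Lagos (3): add — endpoints in different components.
Lagos Sofia (6): add — endpoints in different components.
Cairo Riga (9): add — endpoints in different components.
Quito Seoul (11): add — endpoints in different components.
The 4th edge added is Hanoi Lagos.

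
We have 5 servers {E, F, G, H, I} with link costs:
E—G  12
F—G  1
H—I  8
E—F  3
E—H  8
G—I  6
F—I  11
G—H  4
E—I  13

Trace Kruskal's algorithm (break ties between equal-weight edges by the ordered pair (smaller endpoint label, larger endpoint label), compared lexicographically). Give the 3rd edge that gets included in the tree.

Sort edges by weight, then run Kruskal:
F—G (1): add — endpoints in different components.
E—F (3): add — endpoints in different components.
G—H (4): add — endpoints in different components.
G—I (6): add — endpoints in different components.
The 3rd edge added is G—H.

G-H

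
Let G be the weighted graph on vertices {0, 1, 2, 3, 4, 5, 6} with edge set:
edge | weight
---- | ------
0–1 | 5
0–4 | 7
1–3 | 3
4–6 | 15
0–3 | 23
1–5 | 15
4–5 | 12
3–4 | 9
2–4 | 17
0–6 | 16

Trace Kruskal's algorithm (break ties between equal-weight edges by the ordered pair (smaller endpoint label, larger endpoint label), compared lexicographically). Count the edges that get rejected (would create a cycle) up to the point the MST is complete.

Kruskal's algorithm — process edges by increasing weight (ties by edge label):
1–3 (3): add. Components now {0} {1,3} {2} {4} {5} {6}
0–1 (5): add. Components now {0,1,3} {2} {4} {5} {6}
0–4 (7): add. Components now {0,1,3,4} {2} {5} {6}
3–4 (9): skip — 3 and 4 already connected.
4–5 (12): add. Components now {0,1,3,4,5} {2} {6}
1–5 (15): skip — 1 and 5 already connected.
4–6 (15): add. Components now {0,1,3,4,5,6} {2}
0–6 (16): skip — 0 and 6 already connected.
2–4 (17): add. Components now {0,1,2,3,4,5,6}
Edges rejected before the tree was complete: 3.

3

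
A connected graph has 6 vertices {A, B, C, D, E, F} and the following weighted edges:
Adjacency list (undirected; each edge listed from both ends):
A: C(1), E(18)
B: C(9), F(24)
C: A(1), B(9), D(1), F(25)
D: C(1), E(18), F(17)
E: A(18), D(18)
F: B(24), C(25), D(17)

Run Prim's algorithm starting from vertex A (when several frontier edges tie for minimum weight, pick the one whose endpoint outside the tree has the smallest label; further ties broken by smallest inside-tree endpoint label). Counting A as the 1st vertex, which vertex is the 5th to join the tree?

F

Prim's algorithm from A:
Step 1: frontier [A—C 1, A—E 18] → take A—C (1); add C.
Step 2: frontier [A—E 18, C—D 1, B—C 9, C—F 25] → take C—D (1); add D.
Step 3: frontier [A—E 18, B—C 9, C—F 25, D—F 17, D—E 18] → take B—C (9); add B.
Step 4: frontier [A—E 18, B—F 24, C—F 25, D—F 17, D—E 18] → take D—F (17); add F.
Step 5: frontier [A—E 18, D—E 18] → take A—E (18); add E.
Vertex order: A, C, D, B, F, E. The 5th vertex is F.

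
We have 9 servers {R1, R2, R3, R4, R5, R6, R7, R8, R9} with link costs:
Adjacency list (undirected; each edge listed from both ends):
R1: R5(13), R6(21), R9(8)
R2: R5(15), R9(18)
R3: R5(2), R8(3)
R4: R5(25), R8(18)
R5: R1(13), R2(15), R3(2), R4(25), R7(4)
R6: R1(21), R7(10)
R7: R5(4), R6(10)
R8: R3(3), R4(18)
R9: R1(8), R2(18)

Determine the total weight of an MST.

Prim, starting at R2.
Step 1: cheapest edge leaving the tree is R2 R5 (15); add R5.
Step 2: cheapest edge leaving the tree is R3 R5 (2); add R3.
Step 3: cheapest edge leaving the tree is R3 R8 (3); add R8.
Step 4: cheapest edge leaving the tree is R5 R7 (4); add R7.
Step 5: cheapest edge leaving the tree is R6 R7 (10); add R6.
Step 6: cheapest edge leaving the tree is R1 R5 (13); add R1.
Step 7: cheapest edge leaving the tree is R1 R9 (8); add R9.
Step 8: cheapest edge leaving the tree is R4 R8 (18); add R4.
MST edges: R2 R5, R3 R5, R3 R8, R5 R7, R6 R7, R1 R5, R1 R9, R4 R8; total weight 15+2+3+4+10+13+8+18 = 73.

73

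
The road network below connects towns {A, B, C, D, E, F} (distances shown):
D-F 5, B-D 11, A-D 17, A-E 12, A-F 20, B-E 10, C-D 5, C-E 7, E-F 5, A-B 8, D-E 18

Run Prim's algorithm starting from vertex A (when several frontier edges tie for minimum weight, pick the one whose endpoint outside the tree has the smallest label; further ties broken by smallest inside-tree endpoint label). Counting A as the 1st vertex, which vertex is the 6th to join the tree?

C

Prim, starting at A.
Step 1: cheapest edge leaving the tree is A-B (8); add B.
Step 2: cheapest edge leaving the tree is B-E (10); add E.
Step 3: cheapest edge leaving the tree is E-F (5); add F.
Step 4: cheapest edge leaving the tree is D-F (5); add D.
Step 5: cheapest edge leaving the tree is C-D (5); add C.
Vertex order: A, B, E, F, D, C. The 6th vertex is C.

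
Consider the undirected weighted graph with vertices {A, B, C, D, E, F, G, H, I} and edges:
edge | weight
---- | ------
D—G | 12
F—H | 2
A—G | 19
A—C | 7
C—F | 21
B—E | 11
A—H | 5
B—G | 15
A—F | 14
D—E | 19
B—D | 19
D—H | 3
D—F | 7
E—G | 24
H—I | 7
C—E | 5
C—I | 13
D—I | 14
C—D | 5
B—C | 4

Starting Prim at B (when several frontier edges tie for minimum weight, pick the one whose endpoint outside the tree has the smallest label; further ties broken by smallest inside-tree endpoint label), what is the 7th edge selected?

Grow the tree from B using Prim:
Step 1: cheapest edge leaving the tree is B—C (4); add C.
Step 2: cheapest edge leaving the tree is C—D (5); add D.
Step 3: cheapest edge leaving the tree is D—H (3); add H.
Step 4: cheapest edge leaving the tree is F—H (2); add F.
Step 5: cheapest edge leaving the tree is A—H (5); add A.
Step 6: cheapest edge leaving the tree is C—E (5); add E.
Step 7: cheapest edge leaving the tree is H—I (7); add I.
Step 8: cheapest edge leaving the tree is D—G (12); add G.
The 7th edge added is H—I.

H-I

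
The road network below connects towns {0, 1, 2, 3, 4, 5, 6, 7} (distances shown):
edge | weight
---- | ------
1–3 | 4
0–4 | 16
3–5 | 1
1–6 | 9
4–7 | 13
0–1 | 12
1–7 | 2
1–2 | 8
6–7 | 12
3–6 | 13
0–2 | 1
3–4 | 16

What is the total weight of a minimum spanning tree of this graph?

38

Prim's algorithm from 3:
Step 1: cheapest edge leaving the tree is 3–5 (1); add 5.
Step 2: cheapest edge leaving the tree is 1–3 (4); add 1.
Step 3: cheapest edge leaving the tree is 1–7 (2); add 7.
Step 4: cheapest edge leaving the tree is 1–2 (8); add 2.
Step 5: cheapest edge leaving the tree is 0–2 (1); add 0.
Step 6: cheapest edge leaving the tree is 1–6 (9); add 6.
Step 7: cheapest edge leaving the tree is 4–7 (13); add 4.
MST edges: 3–5, 1–3, 1–7, 1–2, 0–2, 1–6, 4–7; total weight 1+4+2+8+1+9+13 = 38.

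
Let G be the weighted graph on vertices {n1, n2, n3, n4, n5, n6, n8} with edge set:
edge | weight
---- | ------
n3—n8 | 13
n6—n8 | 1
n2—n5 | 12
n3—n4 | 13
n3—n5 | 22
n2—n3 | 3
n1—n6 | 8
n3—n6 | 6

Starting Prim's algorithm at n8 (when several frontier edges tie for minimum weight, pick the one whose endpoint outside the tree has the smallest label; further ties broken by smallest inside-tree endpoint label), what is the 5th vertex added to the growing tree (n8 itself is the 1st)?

Grow the tree from n8 using Prim:
Step 1: cheapest edge leaving the tree is n6—n8 (1); add n6.
Step 2: cheapest edge leaving the tree is n3—n6 (6); add n3.
Step 3: cheapest edge leaving the tree is n2—n3 (3); add n2.
Step 4: cheapest edge leaving the tree is n1—n6 (8); add n1.
Step 5: cheapest edge leaving the tree is n2—n5 (12); add n5.
Step 6: cheapest edge leaving the tree is n3—n4 (13); add n4.
Vertex order: n8, n6, n3, n2, n1, n5, n4. The 5th vertex is n1.

n1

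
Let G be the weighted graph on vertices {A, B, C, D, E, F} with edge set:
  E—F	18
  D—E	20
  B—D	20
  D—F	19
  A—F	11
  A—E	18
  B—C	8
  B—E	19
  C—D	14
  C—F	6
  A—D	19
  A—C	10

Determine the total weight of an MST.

56

Prim, starting at C.
Step 1: frontier [C—F 6, B—C 8, A—C 10, C—D 14] → take C—F (6); add F.
Step 2: frontier [B—C 8, A—C 10, C—D 14, A—F 11, E—F 18, D—F 19] → take B—C (8); add B.
Step 3: frontier [B—E 19, B—D 20, A—C 10, C—D 14, A—F 11, E—F 18, D—F 19] → take A—C (10); add A.
Step 4: frontier [A—E 18, A—D 19, B—E 19, B—D 20, C—D 14, E—F 18, D—F 19] → take C—D (14); add D.
Step 5: frontier [A—E 18, B—E 19, D—E 20, E—F 18] → take A—E (18); add E.
MST edges: C—F, B—C, A—C, C—D, A—E; total weight 6+8+10+14+18 = 56.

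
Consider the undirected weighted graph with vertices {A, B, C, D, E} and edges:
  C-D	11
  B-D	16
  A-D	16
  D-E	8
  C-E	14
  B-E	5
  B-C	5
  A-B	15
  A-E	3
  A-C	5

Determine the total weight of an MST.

21

Sort edges by weight, then run Kruskal:
A-E (3): add. Components now {A,E} {B} {C} {D}
A-C (5): add. Components now {A,C,E} {B} {D}
B-C (5): add. Components now {A,B,C,E} {D}
B-E (5): skip — B and E already connected.
D-E (8): add. Components now {A,B,C,D,E}
MST edges: A-E, A-C, B-C, D-E; total weight 3+5+5+8 = 21.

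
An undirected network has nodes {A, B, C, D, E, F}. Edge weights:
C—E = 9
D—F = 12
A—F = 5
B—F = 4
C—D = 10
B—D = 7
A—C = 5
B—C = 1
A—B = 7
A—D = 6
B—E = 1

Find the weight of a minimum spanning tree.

17

Sort edges by weight, then run Kruskal:
B—C (1): add — endpoints in different components.
B—E (1): add — endpoints in different components.
B—F (4): add — endpoints in different components.
A—C (5): add — endpoints in different components.
A—F (5): skip — A and F already connected.
A—D (6): add — endpoints in different components.
MST edges: B—C, B—E, B—F, A—C, A—D; total weight 1+1+4+5+6 = 17.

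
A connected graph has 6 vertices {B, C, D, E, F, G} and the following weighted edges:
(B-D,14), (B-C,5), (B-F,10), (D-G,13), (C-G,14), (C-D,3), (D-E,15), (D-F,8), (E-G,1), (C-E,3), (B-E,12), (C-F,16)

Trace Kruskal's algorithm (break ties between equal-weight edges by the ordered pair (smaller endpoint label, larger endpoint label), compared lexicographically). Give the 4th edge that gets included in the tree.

B-C

Kruskal's algorithm — process edges by increasing weight (ties by edge label):
E-G (1): add — endpoints in different components.
C-D (3): add — endpoints in different components.
C-E (3): add — endpoints in different components.
B-C (5): add — endpoints in different components.
D-F (8): add — endpoints in different components.
The 4th edge added is B-C.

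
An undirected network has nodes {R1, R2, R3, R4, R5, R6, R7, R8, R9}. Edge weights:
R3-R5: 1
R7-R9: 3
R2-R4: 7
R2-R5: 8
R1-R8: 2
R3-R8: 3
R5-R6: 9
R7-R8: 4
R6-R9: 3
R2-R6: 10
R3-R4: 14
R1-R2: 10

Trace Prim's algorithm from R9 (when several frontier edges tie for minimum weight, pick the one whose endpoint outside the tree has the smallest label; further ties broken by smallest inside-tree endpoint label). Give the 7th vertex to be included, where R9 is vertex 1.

R5

Prim, starting at R9.
Step 1: frontier [R6-R9 3, R7-R9 3] → take R6-R9 (3); add R6.
Step 2: frontier [R5-R6 9, R2-R6 10, R7-R9 3] → take R7-R9 (3); add R7.
Step 3: frontier [R5-R6 9, R2-R6 10, R7-R8 4] → take R7-R8 (4); add R8.
Step 4: frontier [R5-R6 9, R2-R6 10, R1-R8 2, R3-R8 3] → take R1-R8 (2); add R1.
Step 5: frontier [R1-R2 10, R5-R6 9, R2-R6 10, R3-R8 3] → take R3-R8 (3); add R3.
Step 6: frontier [R1-R2 10, R3-R5 1, R3-R4 14, R5-R6 9, R2-R6 10] → take R3-R5 (1); add R5.
Step 7: frontier [R1-R2 10, R3-R4 14, R2-R5 8, R2-R6 10] → take R2-R5 (8); add R2.
Step 8: frontier [R2-R4 7, R3-R4 14] → take R2-R4 (7); add R4.
Vertex order: R9, R6, R7, R8, R1, R3, R5, R2, R4. The 7th vertex is R5.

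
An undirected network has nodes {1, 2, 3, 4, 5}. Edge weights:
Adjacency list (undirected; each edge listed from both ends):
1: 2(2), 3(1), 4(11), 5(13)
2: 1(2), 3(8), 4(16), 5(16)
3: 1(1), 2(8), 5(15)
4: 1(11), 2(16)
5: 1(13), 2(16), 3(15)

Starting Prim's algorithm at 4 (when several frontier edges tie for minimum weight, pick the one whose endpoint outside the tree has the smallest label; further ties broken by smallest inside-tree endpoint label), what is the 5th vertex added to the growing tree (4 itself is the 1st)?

Grow the tree from 4 using Prim:
Step 1: cheapest edge leaving the tree is 1—4 (11); add 1.
Step 2: cheapest edge leaving the tree is 1—3 (1); add 3.
Step 3: cheapest edge leaving the tree is 1—2 (2); add 2.
Step 4: cheapest edge leaving the tree is 1—5 (13); add 5.
Vertex order: 4, 1, 3, 2, 5. The 5th vertex is 5.

5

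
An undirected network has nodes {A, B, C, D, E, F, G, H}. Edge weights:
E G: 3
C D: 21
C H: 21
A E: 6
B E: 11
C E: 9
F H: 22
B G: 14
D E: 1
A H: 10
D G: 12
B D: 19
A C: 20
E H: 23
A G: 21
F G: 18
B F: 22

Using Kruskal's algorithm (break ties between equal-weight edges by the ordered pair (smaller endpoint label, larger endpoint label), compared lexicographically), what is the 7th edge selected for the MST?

Sort edges by weight, then run Kruskal:
D E (1): add — endpoints in different components.
E G (3): add — endpoints in different components.
A E (6): add — endpoints in different components.
C E (9): add — endpoints in different components.
A H (10): add — endpoints in different components.
B E (11): add — endpoints in different components.
D G (12): skip — D and G already connected.
B G (14): skip — B and G already connected.
F G (18): add — endpoints in different components.
The 7th edge added is F G.

F-G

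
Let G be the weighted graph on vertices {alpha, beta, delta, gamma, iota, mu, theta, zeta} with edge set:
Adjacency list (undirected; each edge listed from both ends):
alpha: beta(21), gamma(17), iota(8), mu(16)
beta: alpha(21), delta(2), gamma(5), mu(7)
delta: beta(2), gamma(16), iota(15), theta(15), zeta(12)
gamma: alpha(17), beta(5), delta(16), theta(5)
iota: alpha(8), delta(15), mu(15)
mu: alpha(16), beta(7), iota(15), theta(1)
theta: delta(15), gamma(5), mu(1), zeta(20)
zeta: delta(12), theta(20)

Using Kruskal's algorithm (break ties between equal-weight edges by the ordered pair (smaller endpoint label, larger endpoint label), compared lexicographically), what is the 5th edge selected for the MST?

alpha-iota

Kruskal's algorithm — process edges by increasing weight (ties by edge label):
mu–theta (1): add — endpoints in different components.
beta–delta (2): add — endpoints in different components.
beta–gamma (5): add — endpoints in different components.
gamma–theta (5): add — endpoints in different components.
beta–mu (7): skip — mu and beta already connected.
alpha–iota (8): add — endpoints in different components.
delta–zeta (12): add — endpoints in different components.
delta–iota (15): add — endpoints in different components.
The 5th edge added is alpha–iota.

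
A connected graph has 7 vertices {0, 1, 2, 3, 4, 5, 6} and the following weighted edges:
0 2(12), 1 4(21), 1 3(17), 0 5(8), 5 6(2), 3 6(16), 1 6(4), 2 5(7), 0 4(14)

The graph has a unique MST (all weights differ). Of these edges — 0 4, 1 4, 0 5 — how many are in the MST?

Sort edges by weight, then run Kruskal:
5 6 (2): add — endpoints in different components.
1 6 (4): add — endpoints in different components.
2 5 (7): add — endpoints in different components.
0 5 (8): add — endpoints in different components.
0 2 (12): skip — 0 and 2 already connected.
0 4 (14): add — endpoints in different components.
3 6 (16): add — endpoints in different components.
MST edge set: {5 6, 1 6, 2 5, 0 5, 0 4, 3 6}.
Of the listed edges, {0 4, 0 5} are in the MST → 2.

2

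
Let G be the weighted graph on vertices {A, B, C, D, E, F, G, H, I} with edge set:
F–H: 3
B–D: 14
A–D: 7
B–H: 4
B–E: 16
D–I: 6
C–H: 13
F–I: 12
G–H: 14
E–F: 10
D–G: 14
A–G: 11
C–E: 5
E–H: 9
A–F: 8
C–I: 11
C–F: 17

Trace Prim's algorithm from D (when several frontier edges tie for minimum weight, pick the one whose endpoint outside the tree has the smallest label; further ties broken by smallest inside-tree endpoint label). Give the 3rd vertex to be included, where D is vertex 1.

Prim's algorithm from D:
Step 1: cheapest edge leaving the tree is D–I (6); add I.
Step 2: cheapest edge leaving the tree is A–D (7); add A.
Step 3: cheapest edge leaving the tree is A–F (8); add F.
Step 4: cheapest edge leaving the tree is F–H (3); add H.
Step 5: cheapest edge leaving the tree is B–H (4); add B.
Step 6: cheapest edge leaving the tree is E–H (9); add E.
Step 7: cheapest edge leaving the tree is C–E (5); add C.
Step 8: cheapest edge leaving the tree is A–G (11); add G.
Vertex order: D, I, A, F, H, B, E, C, G. The 3rd vertex is A.

A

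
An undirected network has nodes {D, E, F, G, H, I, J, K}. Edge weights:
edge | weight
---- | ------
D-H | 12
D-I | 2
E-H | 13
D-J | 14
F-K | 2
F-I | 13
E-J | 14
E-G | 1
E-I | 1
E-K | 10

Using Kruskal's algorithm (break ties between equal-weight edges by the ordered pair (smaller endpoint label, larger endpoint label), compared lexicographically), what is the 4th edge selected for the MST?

Kruskal's algorithm — process edges by increasing weight (ties by edge label):
E-G (1): add — endpoints in different components.
E-I (1): add — endpoints in different components.
D-I (2): add — endpoints in different components.
F-K (2): add — endpoints in different components.
E-K (10): add — endpoints in different components.
D-H (12): add — endpoints in different components.
E-H (13): skip — E and H already connected.
F-I (13): skip — F and I already connected.
D-J (14): add — endpoints in different components.
The 4th edge added is F-K.

F-K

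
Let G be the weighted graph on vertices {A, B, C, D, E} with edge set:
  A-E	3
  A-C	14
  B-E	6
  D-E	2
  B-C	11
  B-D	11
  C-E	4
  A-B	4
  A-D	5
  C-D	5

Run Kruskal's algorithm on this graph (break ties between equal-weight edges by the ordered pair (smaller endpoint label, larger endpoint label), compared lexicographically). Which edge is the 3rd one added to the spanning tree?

A-B

Kruskal: consider edges lightest-first.
D-E (2): add. Components now {A} {B} {C} {D,E}
A-E (3): add. Components now {A,D,E} {B} {C}
A-B (4): add. Components now {A,B,D,E} {C}
C-E (4): add. Components now {A,B,C,D,E}
The 3rd edge added is A-B.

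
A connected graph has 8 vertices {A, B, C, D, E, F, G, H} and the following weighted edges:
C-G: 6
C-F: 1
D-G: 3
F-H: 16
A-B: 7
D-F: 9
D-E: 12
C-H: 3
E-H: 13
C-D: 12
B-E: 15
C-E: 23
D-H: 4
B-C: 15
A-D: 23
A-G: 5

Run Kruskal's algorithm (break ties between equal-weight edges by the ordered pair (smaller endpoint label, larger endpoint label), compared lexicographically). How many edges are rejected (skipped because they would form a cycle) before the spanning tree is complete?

3

Kruskal: consider edges lightest-first.
C-F (1): add — endpoints in different components.
C-H (3): add — endpoints in different components.
D-G (3): add — endpoints in different components.
D-H (4): add — endpoints in different components.
A-G (5): add — endpoints in different components.
C-G (6): skip — C and G already connected.
A-B (7): add — endpoints in different components.
D-F (9): skip — D and F already connected.
C-D (12): skip — C and D already connected.
D-E (12): add — endpoints in different components.
Edges rejected before the tree was complete: 3.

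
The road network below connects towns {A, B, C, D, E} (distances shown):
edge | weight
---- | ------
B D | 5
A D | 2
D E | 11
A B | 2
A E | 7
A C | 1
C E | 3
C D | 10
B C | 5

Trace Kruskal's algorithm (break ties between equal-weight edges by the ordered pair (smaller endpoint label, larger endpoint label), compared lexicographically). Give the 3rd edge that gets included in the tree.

Kruskal's algorithm — process edges by increasing weight (ties by edge label):
A C (1): add — endpoints in different components.
A B (2): add — endpoints in different components.
A D (2): add — endpoints in different components.
C E (3): add — endpoints in different components.
The 3rd edge added is A D.

A-D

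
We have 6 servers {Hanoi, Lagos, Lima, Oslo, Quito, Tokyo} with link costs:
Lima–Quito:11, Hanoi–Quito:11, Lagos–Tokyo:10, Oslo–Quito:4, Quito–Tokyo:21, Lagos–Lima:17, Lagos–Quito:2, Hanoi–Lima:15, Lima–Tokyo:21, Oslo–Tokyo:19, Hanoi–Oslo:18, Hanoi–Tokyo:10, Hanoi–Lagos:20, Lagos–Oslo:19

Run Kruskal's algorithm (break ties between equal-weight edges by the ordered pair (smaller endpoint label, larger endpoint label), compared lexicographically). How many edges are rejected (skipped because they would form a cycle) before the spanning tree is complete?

1

Kruskal's algorithm — process edges by increasing weight (ties by edge label):
Lagos–Quito (2): add — endpoints in different components.
Oslo–Quito (4): add — endpoints in different components.
Hanoi–Tokyo (10): add — endpoints in different components.
Lagos–Tokyo (10): add — endpoints in different components.
Hanoi–Quito (11): skip — Hanoi and Quito already connected.
Lima–Quito (11): add — endpoints in different components.
Edges rejected before the tree was complete: 1.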